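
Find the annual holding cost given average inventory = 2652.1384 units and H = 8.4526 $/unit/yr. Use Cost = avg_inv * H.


Cost = 2652.1384 * 8.4526 = 22417.4650

22417.4650 $/yr


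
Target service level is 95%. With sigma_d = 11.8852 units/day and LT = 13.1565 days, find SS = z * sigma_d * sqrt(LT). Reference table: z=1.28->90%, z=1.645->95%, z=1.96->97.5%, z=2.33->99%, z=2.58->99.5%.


From the table, SL = 95% corresponds to z = 1.645
sqrt(LT) = sqrt(13.1565) = 3.6272
SS = 1.645 * 11.8852 * 3.6272 = 70.9157

70.9157 units


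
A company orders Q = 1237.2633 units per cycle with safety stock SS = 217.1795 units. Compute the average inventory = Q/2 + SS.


Q/2 = 618.6317
Avg = 618.6317 + 217.1795 = 835.8111

835.8111 units


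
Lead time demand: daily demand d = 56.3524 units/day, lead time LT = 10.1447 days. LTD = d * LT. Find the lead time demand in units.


LTD = 56.3524 * 10.1447 = 571.6782

571.6782 units


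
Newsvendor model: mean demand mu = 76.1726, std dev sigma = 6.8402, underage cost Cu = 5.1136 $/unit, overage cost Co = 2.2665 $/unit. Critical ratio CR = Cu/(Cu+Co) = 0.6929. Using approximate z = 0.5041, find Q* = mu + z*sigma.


CR = Cu/(Cu+Co) = 5.1136/(5.1136+2.2665) = 0.6929
z = 0.5041
Q* = 76.1726 + 0.5041 * 6.8402 = 79.6207

79.6207 units


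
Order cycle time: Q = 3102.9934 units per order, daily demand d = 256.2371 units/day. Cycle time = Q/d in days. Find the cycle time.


Cycle = 3102.9934 / 256.2371 = 12.1099

12.1099 days


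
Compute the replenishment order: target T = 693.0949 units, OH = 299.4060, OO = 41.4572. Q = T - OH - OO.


Inventory position = OH + OO = 299.4060 + 41.4572 = 340.8632
Q = 693.0949 - 340.8632 = 352.2317

352.2317 units


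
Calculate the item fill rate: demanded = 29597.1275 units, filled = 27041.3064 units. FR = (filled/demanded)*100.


FR = 27041.3064 / 29597.1275 * 100 = 91.3646

91.3646%


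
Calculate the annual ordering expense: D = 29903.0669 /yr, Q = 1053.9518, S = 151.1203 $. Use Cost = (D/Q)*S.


Number of orders = D/Q = 28.3723
Cost = 28.3723 * 151.1203 = 4287.6348

4287.6348 $/yr


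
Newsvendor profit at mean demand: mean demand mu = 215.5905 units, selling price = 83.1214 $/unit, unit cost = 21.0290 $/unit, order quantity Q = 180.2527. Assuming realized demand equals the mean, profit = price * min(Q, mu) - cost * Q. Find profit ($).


Sales at mu = min(180.2527, 215.5905) = 180.2527
Revenue = 83.1214 * 180.2527 = 14982.8568
Total cost = 21.0290 * 180.2527 = 3790.5340
Profit = 14982.8568 - 3790.5340 = 11192.3227

11192.3227 $


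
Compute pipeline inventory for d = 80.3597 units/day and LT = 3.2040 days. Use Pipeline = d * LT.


Pipeline = 80.3597 * 3.2040 = 257.4725

257.4725 units


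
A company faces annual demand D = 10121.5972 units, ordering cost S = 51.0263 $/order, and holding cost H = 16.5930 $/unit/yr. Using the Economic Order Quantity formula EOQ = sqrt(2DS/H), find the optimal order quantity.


2*D*S = 2 * 10121.5972 * 51.0263 = 1032935.3104
2*D*S/H = 62251.2692
EOQ = sqrt(62251.2692) = 249.5020

249.5020 units


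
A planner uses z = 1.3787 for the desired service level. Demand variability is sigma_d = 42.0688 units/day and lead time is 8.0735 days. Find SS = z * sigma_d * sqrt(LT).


sqrt(LT) = sqrt(8.0735) = 2.8414
SS = 1.3787 * 42.0688 * 2.8414 = 164.8014

164.8014 units


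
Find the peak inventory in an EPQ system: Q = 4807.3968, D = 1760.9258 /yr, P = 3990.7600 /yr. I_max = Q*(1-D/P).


D/P = 0.4413
1 - D/P = 0.5587
I_max = 4807.3968 * 0.5587 = 2686.1294

2686.1294 units


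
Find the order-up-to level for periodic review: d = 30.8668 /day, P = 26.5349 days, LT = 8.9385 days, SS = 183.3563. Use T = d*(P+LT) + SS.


P + LT = 35.4734
d*(P+LT) = 30.8668 * 35.4734 = 1094.9503
T = 1094.9503 + 183.3563 = 1278.3066

1278.3066 units


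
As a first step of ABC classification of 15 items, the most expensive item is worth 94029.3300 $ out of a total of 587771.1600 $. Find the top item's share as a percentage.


Top item = 94029.3300
Total = 587771.1600
Percentage = 94029.3300 / 587771.1600 * 100 = 15.9976

15.9976%


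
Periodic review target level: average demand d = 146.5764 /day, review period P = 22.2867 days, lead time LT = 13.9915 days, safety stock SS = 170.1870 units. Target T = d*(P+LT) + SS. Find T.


P + LT = 36.2782
d*(P+LT) = 146.5764 * 36.2782 = 5317.5280
T = 5317.5280 + 170.1870 = 5487.7150

5487.7150 units


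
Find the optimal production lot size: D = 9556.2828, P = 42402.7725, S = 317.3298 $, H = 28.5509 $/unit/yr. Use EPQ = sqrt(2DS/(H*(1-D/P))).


1 - D/P = 1 - 0.2254 = 0.7746
H*(1-D/P) = 22.1164
2DS = 6064986.6193
EPQ = sqrt(274230.2342) = 523.6700

523.6700 units


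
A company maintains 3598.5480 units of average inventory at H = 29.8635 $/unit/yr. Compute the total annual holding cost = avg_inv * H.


Cost = 3598.5480 * 29.8635 = 107465.2382

107465.2382 $/yr


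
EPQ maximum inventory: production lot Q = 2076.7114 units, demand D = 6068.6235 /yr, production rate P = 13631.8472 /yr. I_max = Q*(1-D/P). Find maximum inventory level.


D/P = 0.4452
1 - D/P = 0.5548
I_max = 2076.7114 * 0.5548 = 1152.2014

1152.2014 units


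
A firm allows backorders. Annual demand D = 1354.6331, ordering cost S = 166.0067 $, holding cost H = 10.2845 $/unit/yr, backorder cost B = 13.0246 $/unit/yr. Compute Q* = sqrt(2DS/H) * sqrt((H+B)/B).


sqrt(2DS/H) = 209.1207
sqrt((H+B)/B) = 1.3378
Q* = 209.1207 * 1.3378 = 279.7548

279.7548 units


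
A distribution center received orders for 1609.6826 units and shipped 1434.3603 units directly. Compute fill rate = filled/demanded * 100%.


FR = 1434.3603 / 1609.6826 * 100 = 89.1083

89.1083%


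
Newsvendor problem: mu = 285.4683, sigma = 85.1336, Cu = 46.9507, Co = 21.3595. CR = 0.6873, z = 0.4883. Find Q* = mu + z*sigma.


CR = Cu/(Cu+Co) = 46.9507/(46.9507+21.3595) = 0.6873
z = 0.4883
Q* = 285.4683 + 0.4883 * 85.1336 = 327.0390

327.0390 units


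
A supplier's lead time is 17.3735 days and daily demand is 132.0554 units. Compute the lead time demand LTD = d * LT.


LTD = 132.0554 * 17.3735 = 2294.2645

2294.2645 units


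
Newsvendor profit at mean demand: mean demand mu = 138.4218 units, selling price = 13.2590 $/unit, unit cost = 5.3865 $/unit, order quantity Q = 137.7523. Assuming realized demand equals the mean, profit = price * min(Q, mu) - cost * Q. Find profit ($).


Sales at mu = min(137.7523, 138.4218) = 137.7523
Revenue = 13.2590 * 137.7523 = 1826.4577
Total cost = 5.3865 * 137.7523 = 742.0028
Profit = 1826.4577 - 742.0028 = 1084.4550

1084.4550 $


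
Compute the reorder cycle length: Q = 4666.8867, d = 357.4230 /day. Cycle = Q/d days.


Cycle = 4666.8867 / 357.4230 = 13.0570

13.0570 days


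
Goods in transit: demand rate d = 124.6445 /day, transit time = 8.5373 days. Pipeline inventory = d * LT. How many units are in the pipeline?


Pipeline = 124.6445 * 8.5373 = 1064.1275

1064.1275 units


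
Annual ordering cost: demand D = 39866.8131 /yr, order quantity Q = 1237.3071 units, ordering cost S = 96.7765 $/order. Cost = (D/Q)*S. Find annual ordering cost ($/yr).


Number of orders = D/Q = 32.2206
Cost = 32.2206 * 96.7765 = 3118.1997

3118.1997 $/yr


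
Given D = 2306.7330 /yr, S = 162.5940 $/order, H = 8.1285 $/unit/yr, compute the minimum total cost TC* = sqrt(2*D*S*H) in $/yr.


2*D*S*H = 6097365.7894
TC* = sqrt(6097365.7894) = 2469.2845

2469.2845 $/yr


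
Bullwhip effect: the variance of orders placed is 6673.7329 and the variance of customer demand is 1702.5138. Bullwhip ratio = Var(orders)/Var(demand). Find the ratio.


BW = 6673.7329 / 1702.5138 = 3.9199

3.9199


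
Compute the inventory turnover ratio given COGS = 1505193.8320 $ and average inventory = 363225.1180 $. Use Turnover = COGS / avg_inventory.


Turnover = 1505193.8320 / 363225.1180 = 4.1440

4.1440


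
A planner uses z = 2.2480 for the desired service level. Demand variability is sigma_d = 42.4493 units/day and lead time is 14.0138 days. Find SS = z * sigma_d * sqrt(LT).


sqrt(LT) = sqrt(14.0138) = 3.7435
SS = 2.2480 * 42.4493 * 3.7435 = 357.2274

357.2274 units


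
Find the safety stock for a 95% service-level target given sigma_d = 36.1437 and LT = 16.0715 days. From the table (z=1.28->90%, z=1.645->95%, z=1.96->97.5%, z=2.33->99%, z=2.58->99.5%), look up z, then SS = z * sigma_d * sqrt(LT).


From the table, SL = 95% corresponds to z = 1.645
sqrt(LT) = sqrt(16.0715) = 4.0089
SS = 1.645 * 36.1437 * 4.0089 = 238.3563

238.3563 units


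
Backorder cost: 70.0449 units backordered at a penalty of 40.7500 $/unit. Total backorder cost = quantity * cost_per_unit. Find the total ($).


Total = 70.0449 * 40.7500 = 2854.3297

2854.3297 $


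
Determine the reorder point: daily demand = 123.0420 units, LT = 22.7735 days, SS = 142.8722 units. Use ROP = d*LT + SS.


d*LT = 123.0420 * 22.7735 = 2802.0970
ROP = 2802.0970 + 142.8722 = 2944.9692

2944.9692 units


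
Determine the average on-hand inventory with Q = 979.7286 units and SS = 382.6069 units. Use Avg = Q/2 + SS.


Q/2 = 489.8643
Avg = 489.8643 + 382.6069 = 872.4712

872.4712 units


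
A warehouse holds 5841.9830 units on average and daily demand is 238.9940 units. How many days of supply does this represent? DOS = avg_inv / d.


DOS = 5841.9830 / 238.9940 = 24.4441

24.4441 days


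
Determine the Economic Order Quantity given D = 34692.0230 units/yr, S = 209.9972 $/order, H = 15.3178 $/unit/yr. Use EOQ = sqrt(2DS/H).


2*D*S = 2 * 34692.0230 * 209.9972 = 14570455.3847
2*D*S/H = 951210.7081
EOQ = sqrt(951210.7081) = 975.3003

975.3003 units


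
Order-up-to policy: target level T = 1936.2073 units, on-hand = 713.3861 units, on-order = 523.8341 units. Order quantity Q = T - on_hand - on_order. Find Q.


Inventory position = OH + OO = 713.3861 + 523.8341 = 1237.2202
Q = 1936.2073 - 1237.2202 = 698.9871

698.9871 units


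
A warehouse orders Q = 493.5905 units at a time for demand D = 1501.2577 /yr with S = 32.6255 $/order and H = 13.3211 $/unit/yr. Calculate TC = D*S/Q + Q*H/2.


Ordering cost = D*S/Q = 99.2306
Holding cost = Q*H/2 = 3287.5842
TC = 99.2306 + 3287.5842 = 3386.8148

3386.8148 $/yr


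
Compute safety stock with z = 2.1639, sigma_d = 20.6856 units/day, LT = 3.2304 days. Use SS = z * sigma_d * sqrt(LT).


sqrt(LT) = sqrt(3.2304) = 1.7973
SS = 2.1639 * 20.6856 * 1.7973 = 80.4514

80.4514 units


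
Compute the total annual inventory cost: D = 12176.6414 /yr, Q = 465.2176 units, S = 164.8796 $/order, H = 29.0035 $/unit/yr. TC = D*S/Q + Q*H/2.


Ordering cost = D*S/Q = 4315.5714
Holding cost = Q*H/2 = 6746.4693
TC = 4315.5714 + 6746.4693 = 11062.0407

11062.0407 $/yr


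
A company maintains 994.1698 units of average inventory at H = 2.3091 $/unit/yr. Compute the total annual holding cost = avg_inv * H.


Cost = 994.1698 * 2.3091 = 2295.6375

2295.6375 $/yr


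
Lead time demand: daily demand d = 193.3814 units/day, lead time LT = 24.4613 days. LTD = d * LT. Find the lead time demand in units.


LTD = 193.3814 * 24.4613 = 4730.3604

4730.3604 units


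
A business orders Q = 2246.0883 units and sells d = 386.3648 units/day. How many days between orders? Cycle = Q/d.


Cycle = 2246.0883 / 386.3648 = 5.8134

5.8134 days


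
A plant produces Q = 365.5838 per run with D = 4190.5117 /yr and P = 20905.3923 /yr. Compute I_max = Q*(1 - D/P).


D/P = 0.2005
1 - D/P = 0.7995
I_max = 365.5838 * 0.7995 = 292.3021

292.3021 units


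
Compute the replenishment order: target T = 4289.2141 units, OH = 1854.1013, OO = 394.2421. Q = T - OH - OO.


Inventory position = OH + OO = 1854.1013 + 394.2421 = 2248.3434
Q = 4289.2141 - 2248.3434 = 2040.8707

2040.8707 units


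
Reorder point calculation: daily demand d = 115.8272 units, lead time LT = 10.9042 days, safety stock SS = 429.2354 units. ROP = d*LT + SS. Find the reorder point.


d*LT = 115.8272 * 10.9042 = 1263.0030
ROP = 1263.0030 + 429.2354 = 1692.2384

1692.2384 units


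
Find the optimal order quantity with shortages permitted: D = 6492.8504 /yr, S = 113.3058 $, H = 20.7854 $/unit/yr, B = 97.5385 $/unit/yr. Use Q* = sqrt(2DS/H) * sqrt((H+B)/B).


sqrt(2DS/H) = 266.0600
sqrt((H+B)/B) = 1.1014
Q* = 266.0600 * 1.1014 = 293.0406

293.0406 units


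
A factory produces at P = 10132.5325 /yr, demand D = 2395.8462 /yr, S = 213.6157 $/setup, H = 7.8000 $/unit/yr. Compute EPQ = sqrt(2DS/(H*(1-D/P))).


1 - D/P = 1 - 0.2365 = 0.7635
H*(1-D/P) = 5.9557
2DS = 1023580.7262
EPQ = sqrt(171866.2157) = 414.5675

414.5675 units


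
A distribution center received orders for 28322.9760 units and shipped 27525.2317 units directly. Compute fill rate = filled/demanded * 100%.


FR = 27525.2317 / 28322.9760 * 100 = 97.1834

97.1834%


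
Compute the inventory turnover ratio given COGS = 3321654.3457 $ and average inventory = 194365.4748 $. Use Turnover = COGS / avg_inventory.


Turnover = 3321654.3457 / 194365.4748 = 17.0897

17.0897


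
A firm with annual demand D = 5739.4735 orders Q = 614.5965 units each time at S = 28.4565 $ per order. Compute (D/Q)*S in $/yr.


Number of orders = D/Q = 9.3386
Cost = 9.3386 * 28.4565 = 265.7440

265.7440 $/yr


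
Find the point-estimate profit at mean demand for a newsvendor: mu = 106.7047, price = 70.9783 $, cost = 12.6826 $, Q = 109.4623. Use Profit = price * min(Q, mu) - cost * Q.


Sales at mu = min(109.4623, 106.7047) = 106.7047
Revenue = 70.9783 * 106.7047 = 7573.7182
Total cost = 12.6826 * 109.4623 = 1388.2666
Profit = 7573.7182 - 1388.2666 = 6185.4516

6185.4516 $


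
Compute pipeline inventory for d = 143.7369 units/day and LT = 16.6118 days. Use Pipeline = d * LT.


Pipeline = 143.7369 * 16.6118 = 2387.7286

2387.7286 units


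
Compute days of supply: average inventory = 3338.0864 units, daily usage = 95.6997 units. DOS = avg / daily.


DOS = 3338.0864 / 95.6997 = 34.8808

34.8808 days


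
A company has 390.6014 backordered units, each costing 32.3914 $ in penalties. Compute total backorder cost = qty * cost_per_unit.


Total = 390.6014 * 32.3914 = 12652.1262

12652.1262 $


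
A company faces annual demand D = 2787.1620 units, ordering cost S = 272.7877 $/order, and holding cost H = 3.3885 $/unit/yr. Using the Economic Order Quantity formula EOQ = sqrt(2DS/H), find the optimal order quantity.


2*D*S = 2 * 2787.1620 * 272.7877 = 1520607.0230
2*D*S/H = 448755.2082
EOQ = sqrt(448755.2082) = 669.8919

669.8919 units


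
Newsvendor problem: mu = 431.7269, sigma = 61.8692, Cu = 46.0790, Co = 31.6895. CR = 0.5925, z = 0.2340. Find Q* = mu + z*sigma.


CR = Cu/(Cu+Co) = 46.0790/(46.0790+31.6895) = 0.5925
z = 0.2340
Q* = 431.7269 + 0.2340 * 61.8692 = 446.2043

446.2043 units


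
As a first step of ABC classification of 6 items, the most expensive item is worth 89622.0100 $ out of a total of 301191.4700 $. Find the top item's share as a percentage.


Top item = 89622.0100
Total = 301191.4700
Percentage = 89622.0100 / 301191.4700 * 100 = 29.7558

29.7558%


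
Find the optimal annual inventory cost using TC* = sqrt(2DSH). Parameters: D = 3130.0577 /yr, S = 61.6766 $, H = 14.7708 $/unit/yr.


2*D*S*H = 5703044.7786
TC* = sqrt(5703044.7786) = 2388.1049

2388.1049 $/yr


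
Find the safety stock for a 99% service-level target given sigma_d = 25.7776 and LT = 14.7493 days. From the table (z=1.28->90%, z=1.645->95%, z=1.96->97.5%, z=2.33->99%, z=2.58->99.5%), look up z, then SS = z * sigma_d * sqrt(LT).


From the table, SL = 99% corresponds to z = 2.33
sqrt(LT) = sqrt(14.7493) = 3.8405
SS = 2.33 * 25.7776 * 3.8405 = 230.6663

230.6663 units


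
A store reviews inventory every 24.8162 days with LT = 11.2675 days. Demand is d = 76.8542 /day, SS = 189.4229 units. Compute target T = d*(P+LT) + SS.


P + LT = 36.0837
d*(P+LT) = 76.8542 * 36.0837 = 2773.1839
T = 2773.1839 + 189.4229 = 2962.6068

2962.6068 units


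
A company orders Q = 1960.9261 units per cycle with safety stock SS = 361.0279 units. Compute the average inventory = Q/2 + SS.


Q/2 = 980.4630
Avg = 980.4630 + 361.0279 = 1341.4909

1341.4909 units


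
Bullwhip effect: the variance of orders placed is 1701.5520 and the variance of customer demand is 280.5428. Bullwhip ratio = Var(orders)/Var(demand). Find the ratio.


BW = 1701.5520 / 280.5428 = 6.0652

6.0652


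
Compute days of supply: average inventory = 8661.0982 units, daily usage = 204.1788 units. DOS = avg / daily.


DOS = 8661.0982 / 204.1788 = 42.4192

42.4192 days


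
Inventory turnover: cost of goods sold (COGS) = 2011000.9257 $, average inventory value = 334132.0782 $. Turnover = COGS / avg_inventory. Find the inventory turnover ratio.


Turnover = 2011000.9257 / 334132.0782 = 6.0186

6.0186


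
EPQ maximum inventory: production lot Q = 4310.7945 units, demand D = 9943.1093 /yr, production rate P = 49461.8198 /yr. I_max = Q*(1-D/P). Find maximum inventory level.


D/P = 0.2010
1 - D/P = 0.7990
I_max = 4310.7945 * 0.7990 = 3444.2129

3444.2129 units


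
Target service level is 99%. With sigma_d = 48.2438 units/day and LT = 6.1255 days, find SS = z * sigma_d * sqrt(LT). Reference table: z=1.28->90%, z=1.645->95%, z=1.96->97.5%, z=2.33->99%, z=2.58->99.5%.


From the table, SL = 99% corresponds to z = 2.33
sqrt(LT) = sqrt(6.1255) = 2.4750
SS = 2.33 * 48.2438 * 2.4750 = 278.2071

278.2071 units


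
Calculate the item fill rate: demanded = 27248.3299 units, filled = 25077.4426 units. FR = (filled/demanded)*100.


FR = 25077.4426 / 27248.3299 * 100 = 92.0330

92.0330%


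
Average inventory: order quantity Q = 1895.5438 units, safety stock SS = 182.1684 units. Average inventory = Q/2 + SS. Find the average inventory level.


Q/2 = 947.7719
Avg = 947.7719 + 182.1684 = 1129.9403

1129.9403 units


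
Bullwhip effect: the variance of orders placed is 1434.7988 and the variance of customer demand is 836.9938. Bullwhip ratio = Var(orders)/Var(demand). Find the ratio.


BW = 1434.7988 / 836.9938 = 1.7142

1.7142


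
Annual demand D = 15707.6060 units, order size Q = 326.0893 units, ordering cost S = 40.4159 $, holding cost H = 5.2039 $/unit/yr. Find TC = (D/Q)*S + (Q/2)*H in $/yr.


Ordering cost = D*S/Q = 1946.8196
Holding cost = Q*H/2 = 848.4681
TC = 1946.8196 + 848.4681 = 2795.2876

2795.2876 $/yr


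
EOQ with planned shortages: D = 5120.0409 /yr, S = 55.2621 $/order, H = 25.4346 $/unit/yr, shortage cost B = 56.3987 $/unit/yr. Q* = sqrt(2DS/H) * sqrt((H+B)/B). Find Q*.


sqrt(2DS/H) = 149.1602
sqrt((H+B)/B) = 1.2046
Q* = 149.1602 * 1.2046 = 179.6733

179.6733 units


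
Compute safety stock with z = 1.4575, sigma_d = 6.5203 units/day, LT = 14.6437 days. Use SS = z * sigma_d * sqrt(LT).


sqrt(LT) = sqrt(14.6437) = 3.8267
SS = 1.4575 * 6.5203 * 3.8267 = 36.3665

36.3665 units


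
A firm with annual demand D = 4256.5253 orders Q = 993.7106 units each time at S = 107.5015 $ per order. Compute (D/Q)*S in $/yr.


Number of orders = D/Q = 4.2835
Cost = 4.2835 * 107.5015 = 460.4790

460.4790 $/yr


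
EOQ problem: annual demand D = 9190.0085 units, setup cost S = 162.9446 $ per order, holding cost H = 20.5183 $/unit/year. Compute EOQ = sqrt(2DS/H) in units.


2*D*S = 2 * 9190.0085 * 162.9446 = 2994924.5181
2*D*S/H = 145963.5797
EOQ = sqrt(145963.5797) = 382.0518

382.0518 units


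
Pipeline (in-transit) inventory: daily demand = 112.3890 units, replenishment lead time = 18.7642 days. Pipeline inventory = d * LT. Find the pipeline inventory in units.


Pipeline = 112.3890 * 18.7642 = 2108.8897

2108.8897 units


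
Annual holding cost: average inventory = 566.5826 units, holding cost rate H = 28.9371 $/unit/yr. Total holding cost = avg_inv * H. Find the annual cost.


Cost = 566.5826 * 28.9371 = 16395.2574

16395.2574 $/yr


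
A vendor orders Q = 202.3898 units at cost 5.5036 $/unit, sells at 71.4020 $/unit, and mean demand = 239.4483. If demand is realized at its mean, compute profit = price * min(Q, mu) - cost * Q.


Sales at mu = min(202.3898, 239.4483) = 202.3898
Revenue = 71.4020 * 202.3898 = 14451.0365
Total cost = 5.5036 * 202.3898 = 1113.8725
Profit = 14451.0365 - 1113.8725 = 13337.1640

13337.1640 $


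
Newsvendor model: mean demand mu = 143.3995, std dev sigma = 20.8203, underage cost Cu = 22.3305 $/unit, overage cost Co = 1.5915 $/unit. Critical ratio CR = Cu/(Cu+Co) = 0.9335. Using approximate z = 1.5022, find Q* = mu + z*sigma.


CR = Cu/(Cu+Co) = 22.3305/(22.3305+1.5915) = 0.9335
z = 1.5022
Q* = 143.3995 + 1.5022 * 20.8203 = 174.6758

174.6758 units


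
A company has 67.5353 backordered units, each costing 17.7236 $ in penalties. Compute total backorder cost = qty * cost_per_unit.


Total = 67.5353 * 17.7236 = 1196.9686

1196.9686 $


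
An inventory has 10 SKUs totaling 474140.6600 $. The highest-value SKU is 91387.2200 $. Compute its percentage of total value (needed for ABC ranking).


Top item = 91387.2200
Total = 474140.6600
Percentage = 91387.2200 / 474140.6600 * 100 = 19.2743

19.2743%


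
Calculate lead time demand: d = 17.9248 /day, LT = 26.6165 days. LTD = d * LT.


LTD = 17.9248 * 26.6165 = 477.0954

477.0954 units


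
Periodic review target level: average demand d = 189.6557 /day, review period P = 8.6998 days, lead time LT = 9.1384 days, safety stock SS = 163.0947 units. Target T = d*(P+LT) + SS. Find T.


P + LT = 17.8382
d*(P+LT) = 189.6557 * 17.8382 = 3383.1163
T = 3383.1163 + 163.0947 = 3546.2110

3546.2110 units


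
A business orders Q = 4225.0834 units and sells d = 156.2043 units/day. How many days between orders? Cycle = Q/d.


Cycle = 4225.0834 / 156.2043 = 27.0484

27.0484 days


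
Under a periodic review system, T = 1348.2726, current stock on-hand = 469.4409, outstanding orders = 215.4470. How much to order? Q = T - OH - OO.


Inventory position = OH + OO = 469.4409 + 215.4470 = 684.8879
Q = 1348.2726 - 684.8879 = 663.3847

663.3847 units


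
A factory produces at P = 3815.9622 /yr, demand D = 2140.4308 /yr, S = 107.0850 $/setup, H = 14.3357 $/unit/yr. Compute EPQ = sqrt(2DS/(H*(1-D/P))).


1 - D/P = 1 - 0.5609 = 0.4391
H*(1-D/P) = 6.2946
2DS = 458416.0644
EPQ = sqrt(72826.9995) = 269.8648

269.8648 units


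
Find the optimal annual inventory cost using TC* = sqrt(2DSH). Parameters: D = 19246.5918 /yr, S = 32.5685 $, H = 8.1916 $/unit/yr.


2*D*S*H = 10269524.2625
TC* = sqrt(10269524.2625) = 3204.6098

3204.6098 $/yr


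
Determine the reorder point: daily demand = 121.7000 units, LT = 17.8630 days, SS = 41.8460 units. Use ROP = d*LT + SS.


d*LT = 121.7000 * 17.8630 = 2173.9271
ROP = 2173.9271 + 41.8460 = 2215.7731

2215.7731 units


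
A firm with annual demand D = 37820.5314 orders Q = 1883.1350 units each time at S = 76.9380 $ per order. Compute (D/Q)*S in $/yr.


Number of orders = D/Q = 20.0838
Cost = 20.0838 * 76.9380 = 1545.2084

1545.2084 $/yr


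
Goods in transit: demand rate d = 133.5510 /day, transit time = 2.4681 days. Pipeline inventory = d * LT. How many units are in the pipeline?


Pipeline = 133.5510 * 2.4681 = 329.6172

329.6172 units


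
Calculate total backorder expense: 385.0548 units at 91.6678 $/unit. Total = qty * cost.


Total = 385.0548 * 91.6678 = 35297.1264

35297.1264 $


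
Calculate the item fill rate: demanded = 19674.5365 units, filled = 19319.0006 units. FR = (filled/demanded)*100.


FR = 19319.0006 / 19674.5365 * 100 = 98.1929

98.1929%


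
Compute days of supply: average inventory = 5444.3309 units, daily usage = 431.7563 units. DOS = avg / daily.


DOS = 5444.3309 / 431.7563 = 12.6097

12.6097 days


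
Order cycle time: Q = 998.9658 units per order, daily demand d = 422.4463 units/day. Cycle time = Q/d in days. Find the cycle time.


Cycle = 998.9658 / 422.4463 = 2.3647

2.3647 days


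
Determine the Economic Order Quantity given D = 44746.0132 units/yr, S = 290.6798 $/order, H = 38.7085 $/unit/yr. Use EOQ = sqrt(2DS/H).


2*D*S = 2 * 44746.0132 * 290.6798 = 26013524.3355
2*D*S/H = 672036.4864
EOQ = sqrt(672036.4864) = 819.7783

819.7783 units


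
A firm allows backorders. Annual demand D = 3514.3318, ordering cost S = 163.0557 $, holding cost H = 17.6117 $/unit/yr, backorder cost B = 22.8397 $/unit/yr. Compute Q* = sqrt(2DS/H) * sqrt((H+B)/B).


sqrt(2DS/H) = 255.0960
sqrt((H+B)/B) = 1.3308
Q* = 255.0960 * 1.3308 = 339.4887

339.4887 units


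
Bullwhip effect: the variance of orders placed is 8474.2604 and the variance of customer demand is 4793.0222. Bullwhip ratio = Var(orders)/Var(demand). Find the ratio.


BW = 8474.2604 / 4793.0222 = 1.7680

1.7680


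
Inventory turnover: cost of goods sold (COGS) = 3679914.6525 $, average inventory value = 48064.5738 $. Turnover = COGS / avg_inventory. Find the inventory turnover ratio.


Turnover = 3679914.6525 / 48064.5738 = 76.5619

76.5619


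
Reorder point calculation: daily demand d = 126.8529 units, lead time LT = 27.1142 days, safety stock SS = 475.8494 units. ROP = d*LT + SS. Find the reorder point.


d*LT = 126.8529 * 27.1142 = 3439.5149
ROP = 3439.5149 + 475.8494 = 3915.3643

3915.3643 units


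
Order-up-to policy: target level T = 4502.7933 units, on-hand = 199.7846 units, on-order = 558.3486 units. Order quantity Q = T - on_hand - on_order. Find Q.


Inventory position = OH + OO = 199.7846 + 558.3486 = 758.1332
Q = 4502.7933 - 758.1332 = 3744.6601

3744.6601 units


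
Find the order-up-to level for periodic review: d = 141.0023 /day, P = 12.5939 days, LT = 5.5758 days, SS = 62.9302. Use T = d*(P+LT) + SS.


P + LT = 18.1697
d*(P+LT) = 141.0023 * 18.1697 = 2561.9695
T = 2561.9695 + 62.9302 = 2624.8997

2624.8997 units


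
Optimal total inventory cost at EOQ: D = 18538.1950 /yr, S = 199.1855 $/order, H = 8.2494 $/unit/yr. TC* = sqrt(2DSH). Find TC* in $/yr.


2*D*S*H = 60922473.0153
TC* = sqrt(60922473.0153) = 7805.2849

7805.2849 $/yr


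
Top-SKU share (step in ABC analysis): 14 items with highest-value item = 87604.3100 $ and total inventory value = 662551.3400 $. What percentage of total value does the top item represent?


Top item = 87604.3100
Total = 662551.3400
Percentage = 87604.3100 / 662551.3400 * 100 = 13.2223

13.2223%


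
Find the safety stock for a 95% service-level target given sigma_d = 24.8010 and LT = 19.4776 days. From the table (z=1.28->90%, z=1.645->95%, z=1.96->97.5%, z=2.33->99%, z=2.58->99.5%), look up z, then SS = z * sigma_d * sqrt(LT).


From the table, SL = 95% corresponds to z = 1.645
sqrt(LT) = sqrt(19.4776) = 4.4133
SS = 1.645 * 24.8010 * 4.4133 = 180.0540

180.0540 units


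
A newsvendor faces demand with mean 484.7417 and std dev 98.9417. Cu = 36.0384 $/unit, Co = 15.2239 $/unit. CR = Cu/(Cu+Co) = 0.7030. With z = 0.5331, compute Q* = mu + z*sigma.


CR = Cu/(Cu+Co) = 36.0384/(36.0384+15.2239) = 0.7030
z = 0.5331
Q* = 484.7417 + 0.5331 * 98.9417 = 537.4875

537.4875 units


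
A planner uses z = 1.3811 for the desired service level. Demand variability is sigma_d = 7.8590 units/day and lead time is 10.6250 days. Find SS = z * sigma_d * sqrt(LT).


sqrt(LT) = sqrt(10.6250) = 3.2596
SS = 1.3811 * 7.8590 * 3.2596 = 35.3799

35.3799 units


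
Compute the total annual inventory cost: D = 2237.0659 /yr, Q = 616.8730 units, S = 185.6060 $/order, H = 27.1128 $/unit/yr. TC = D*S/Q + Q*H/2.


Ordering cost = D*S/Q = 673.0929
Holding cost = Q*H/2 = 8362.5771
TC = 673.0929 + 8362.5771 = 9035.6701

9035.6701 $/yr


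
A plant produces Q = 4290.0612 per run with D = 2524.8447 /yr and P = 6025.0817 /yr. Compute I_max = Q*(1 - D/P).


D/P = 0.4191
1 - D/P = 0.5809
I_max = 4290.0612 * 0.5809 = 2492.2867

2492.2867 units


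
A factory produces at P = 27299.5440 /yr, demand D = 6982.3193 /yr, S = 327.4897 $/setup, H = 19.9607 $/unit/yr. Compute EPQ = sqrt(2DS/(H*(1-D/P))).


1 - D/P = 1 - 0.2558 = 0.7442
H*(1-D/P) = 14.8554
2DS = 4573275.3057
EPQ = sqrt(307852.4313) = 554.8445

554.8445 units


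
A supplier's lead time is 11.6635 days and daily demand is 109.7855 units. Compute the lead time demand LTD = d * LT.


LTD = 109.7855 * 11.6635 = 1280.4832

1280.4832 units


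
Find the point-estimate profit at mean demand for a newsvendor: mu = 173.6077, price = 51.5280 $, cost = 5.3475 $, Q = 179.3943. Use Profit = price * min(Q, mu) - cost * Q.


Sales at mu = min(179.3943, 173.6077) = 173.6077
Revenue = 51.5280 * 173.6077 = 8945.6576
Total cost = 5.3475 * 179.3943 = 959.3110
Profit = 8945.6576 - 959.3110 = 7986.3465

7986.3465 $


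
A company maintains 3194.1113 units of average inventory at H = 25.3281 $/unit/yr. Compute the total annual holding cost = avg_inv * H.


Cost = 3194.1113 * 25.3281 = 80900.7704

80900.7704 $/yr


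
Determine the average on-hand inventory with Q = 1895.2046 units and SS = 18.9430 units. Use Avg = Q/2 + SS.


Q/2 = 947.6023
Avg = 947.6023 + 18.9430 = 966.5453

966.5453 units


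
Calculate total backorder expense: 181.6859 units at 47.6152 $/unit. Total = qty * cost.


Total = 181.6859 * 47.6152 = 8651.0105

8651.0105 $


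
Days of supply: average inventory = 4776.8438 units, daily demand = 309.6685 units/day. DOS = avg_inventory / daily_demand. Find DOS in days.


DOS = 4776.8438 / 309.6685 = 15.4257

15.4257 days


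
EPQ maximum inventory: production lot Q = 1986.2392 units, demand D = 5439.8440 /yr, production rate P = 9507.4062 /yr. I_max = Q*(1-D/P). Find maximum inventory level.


D/P = 0.5722
1 - D/P = 0.4278
I_max = 1986.2392 * 0.4278 = 849.7745

849.7745 units


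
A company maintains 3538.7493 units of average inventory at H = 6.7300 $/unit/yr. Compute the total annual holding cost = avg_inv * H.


Cost = 3538.7493 * 6.7300 = 23815.7828

23815.7828 $/yr


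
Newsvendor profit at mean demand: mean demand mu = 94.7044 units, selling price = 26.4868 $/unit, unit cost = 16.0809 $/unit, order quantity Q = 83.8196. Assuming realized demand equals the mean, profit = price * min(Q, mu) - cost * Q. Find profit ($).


Sales at mu = min(83.8196, 94.7044) = 83.8196
Revenue = 26.4868 * 83.8196 = 2220.1130
Total cost = 16.0809 * 83.8196 = 1347.8946
Profit = 2220.1130 - 1347.8946 = 872.2184

872.2184 $


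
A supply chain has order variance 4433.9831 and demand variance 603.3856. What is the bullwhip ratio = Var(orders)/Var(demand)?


BW = 4433.9831 / 603.3856 = 7.3485

7.3485


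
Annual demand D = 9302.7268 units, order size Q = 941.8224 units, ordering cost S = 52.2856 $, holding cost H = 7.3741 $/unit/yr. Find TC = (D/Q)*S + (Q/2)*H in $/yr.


Ordering cost = D*S/Q = 516.4441
Holding cost = Q*H/2 = 3472.5463
TC = 516.4441 + 3472.5463 = 3988.9904

3988.9904 $/yr


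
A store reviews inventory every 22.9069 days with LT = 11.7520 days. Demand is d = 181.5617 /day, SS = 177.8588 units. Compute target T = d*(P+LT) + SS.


P + LT = 34.6589
d*(P+LT) = 181.5617 * 34.6589 = 6292.7288
T = 6292.7288 + 177.8588 = 6470.5876

6470.5876 units


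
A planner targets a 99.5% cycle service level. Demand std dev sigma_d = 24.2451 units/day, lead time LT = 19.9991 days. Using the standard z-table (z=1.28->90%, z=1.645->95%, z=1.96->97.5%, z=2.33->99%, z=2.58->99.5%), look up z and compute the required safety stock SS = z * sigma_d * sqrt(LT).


From the table, SL = 99.5% corresponds to z = 2.58
sqrt(LT) = sqrt(19.9991) = 4.4720
SS = 2.58 * 24.2451 * 4.4720 = 279.7364

279.7364 units


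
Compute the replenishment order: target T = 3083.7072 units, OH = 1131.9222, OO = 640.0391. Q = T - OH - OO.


Inventory position = OH + OO = 1131.9222 + 640.0391 = 1771.9613
Q = 3083.7072 - 1771.9613 = 1311.7459

1311.7459 units


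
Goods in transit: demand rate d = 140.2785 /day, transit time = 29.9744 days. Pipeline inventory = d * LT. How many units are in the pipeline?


Pipeline = 140.2785 * 29.9744 = 4204.7639

4204.7639 units


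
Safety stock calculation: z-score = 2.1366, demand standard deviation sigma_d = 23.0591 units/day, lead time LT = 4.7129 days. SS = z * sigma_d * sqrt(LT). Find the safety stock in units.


sqrt(LT) = sqrt(4.7129) = 2.1709
SS = 2.1366 * 23.0591 * 2.1709 = 106.9571

106.9571 units


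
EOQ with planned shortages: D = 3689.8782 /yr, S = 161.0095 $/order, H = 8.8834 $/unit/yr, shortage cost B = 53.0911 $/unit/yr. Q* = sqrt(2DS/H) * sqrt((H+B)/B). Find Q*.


sqrt(2DS/H) = 365.7271
sqrt((H+B)/B) = 1.0804
Q* = 365.7271 * 1.0804 = 395.1416

395.1416 units


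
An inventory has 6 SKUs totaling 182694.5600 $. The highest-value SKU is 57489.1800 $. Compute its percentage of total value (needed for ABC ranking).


Top item = 57489.1800
Total = 182694.5600
Percentage = 57489.1800 / 182694.5600 * 100 = 31.4674

31.4674%


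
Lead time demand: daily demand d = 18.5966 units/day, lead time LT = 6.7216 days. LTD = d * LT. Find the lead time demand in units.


LTD = 18.5966 * 6.7216 = 124.9989

124.9989 units


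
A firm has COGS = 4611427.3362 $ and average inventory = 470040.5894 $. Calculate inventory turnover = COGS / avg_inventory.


Turnover = 4611427.3362 / 470040.5894 = 9.8107

9.8107


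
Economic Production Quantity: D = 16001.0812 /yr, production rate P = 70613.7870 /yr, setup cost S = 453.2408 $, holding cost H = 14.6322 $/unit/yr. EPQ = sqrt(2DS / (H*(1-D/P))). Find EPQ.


1 - D/P = 1 - 0.2266 = 0.7734
H*(1-D/P) = 11.3165
2DS = 14504685.6879
EPQ = sqrt(1281723.9588) = 1132.1325

1132.1325 units


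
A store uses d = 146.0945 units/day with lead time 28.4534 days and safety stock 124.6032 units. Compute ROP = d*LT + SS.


d*LT = 146.0945 * 28.4534 = 4156.8852
ROP = 4156.8852 + 124.6032 = 4281.4884

4281.4884 units


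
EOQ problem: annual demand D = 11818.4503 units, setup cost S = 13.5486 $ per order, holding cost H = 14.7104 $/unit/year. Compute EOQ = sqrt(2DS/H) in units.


2*D*S = 2 * 11818.4503 * 13.5486 = 320246.9115
2*D*S/H = 21770.1022
EOQ = sqrt(21770.1022) = 147.5469

147.5469 units


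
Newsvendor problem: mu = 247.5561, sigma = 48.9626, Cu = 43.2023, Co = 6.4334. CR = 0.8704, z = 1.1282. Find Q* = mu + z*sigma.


CR = Cu/(Cu+Co) = 43.2023/(43.2023+6.4334) = 0.8704
z = 1.1282
Q* = 247.5561 + 1.1282 * 48.9626 = 302.7957

302.7957 units


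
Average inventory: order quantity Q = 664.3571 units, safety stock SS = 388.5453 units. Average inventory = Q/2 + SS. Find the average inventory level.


Q/2 = 332.1785
Avg = 332.1785 + 388.5453 = 720.7238

720.7238 units


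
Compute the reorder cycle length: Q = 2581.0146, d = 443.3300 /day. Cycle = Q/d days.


Cycle = 2581.0146 / 443.3300 = 5.8219

5.8219 days


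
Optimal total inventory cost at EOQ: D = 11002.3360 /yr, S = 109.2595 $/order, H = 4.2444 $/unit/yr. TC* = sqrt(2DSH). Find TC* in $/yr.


2*D*S*H = 10204469.0777
TC* = sqrt(10204469.0777) = 3194.4435

3194.4435 $/yr


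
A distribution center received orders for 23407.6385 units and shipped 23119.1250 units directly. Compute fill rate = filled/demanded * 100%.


FR = 23119.1250 / 23407.6385 * 100 = 98.7674

98.7674%


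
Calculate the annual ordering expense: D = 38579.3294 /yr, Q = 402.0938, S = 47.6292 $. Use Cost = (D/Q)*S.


Number of orders = D/Q = 95.9461
Cost = 95.9461 * 47.6292 = 4569.8357

4569.8357 $/yr


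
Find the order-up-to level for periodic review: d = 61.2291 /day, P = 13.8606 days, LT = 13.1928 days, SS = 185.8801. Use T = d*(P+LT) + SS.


P + LT = 27.0534
d*(P+LT) = 61.2291 * 27.0534 = 1656.4553
T = 1656.4553 + 185.8801 = 1842.3354

1842.3354 units


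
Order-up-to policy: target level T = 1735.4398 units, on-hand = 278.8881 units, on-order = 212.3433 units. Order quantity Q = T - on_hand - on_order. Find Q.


Inventory position = OH + OO = 278.8881 + 212.3433 = 491.2314
Q = 1735.4398 - 491.2314 = 1244.2084

1244.2084 units


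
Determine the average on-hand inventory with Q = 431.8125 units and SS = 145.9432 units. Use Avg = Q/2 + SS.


Q/2 = 215.9062
Avg = 215.9062 + 145.9432 = 361.8494

361.8494 units


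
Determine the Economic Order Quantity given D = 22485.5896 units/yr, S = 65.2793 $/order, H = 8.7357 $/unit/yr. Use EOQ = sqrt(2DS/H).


2*D*S = 2 * 22485.5896 * 65.2793 = 2935687.0984
2*D*S/H = 336056.3090
EOQ = sqrt(336056.3090) = 579.7036

579.7036 units


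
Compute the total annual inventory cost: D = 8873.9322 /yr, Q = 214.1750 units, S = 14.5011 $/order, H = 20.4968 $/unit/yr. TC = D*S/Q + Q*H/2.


Ordering cost = D*S/Q = 600.8254
Holding cost = Q*H/2 = 2194.9511
TC = 600.8254 + 2194.9511 = 2795.7765

2795.7765 $/yr


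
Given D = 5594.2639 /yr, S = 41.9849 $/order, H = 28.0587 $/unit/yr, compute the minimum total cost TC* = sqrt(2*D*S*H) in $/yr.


2*D*S*H = 13180552.4625
TC* = sqrt(13180552.4625) = 3630.5031

3630.5031 $/yr


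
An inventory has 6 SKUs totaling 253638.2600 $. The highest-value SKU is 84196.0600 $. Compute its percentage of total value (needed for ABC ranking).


Top item = 84196.0600
Total = 253638.2600
Percentage = 84196.0600 / 253638.2600 * 100 = 33.1953

33.1953%


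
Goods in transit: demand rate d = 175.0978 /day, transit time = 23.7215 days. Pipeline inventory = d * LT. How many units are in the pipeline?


Pipeline = 175.0978 * 23.7215 = 4153.5825

4153.5825 units


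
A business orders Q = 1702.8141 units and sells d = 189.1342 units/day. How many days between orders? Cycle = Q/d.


Cycle = 1702.8141 / 189.1342 = 9.0032

9.0032 days


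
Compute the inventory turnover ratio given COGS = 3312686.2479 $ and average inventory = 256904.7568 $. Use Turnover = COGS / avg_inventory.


Turnover = 3312686.2479 / 256904.7568 = 12.8946

12.8946


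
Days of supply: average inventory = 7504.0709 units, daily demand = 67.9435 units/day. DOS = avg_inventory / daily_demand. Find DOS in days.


DOS = 7504.0709 / 67.9435 = 110.4458

110.4458 days


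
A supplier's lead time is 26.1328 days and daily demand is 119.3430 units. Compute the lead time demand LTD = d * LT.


LTD = 119.3430 * 26.1328 = 3118.7668

3118.7668 units


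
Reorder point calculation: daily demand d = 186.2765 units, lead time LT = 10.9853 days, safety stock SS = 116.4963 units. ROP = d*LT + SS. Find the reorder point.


d*LT = 186.2765 * 10.9853 = 2046.3032
ROP = 2046.3032 + 116.4963 = 2162.7995

2162.7995 units


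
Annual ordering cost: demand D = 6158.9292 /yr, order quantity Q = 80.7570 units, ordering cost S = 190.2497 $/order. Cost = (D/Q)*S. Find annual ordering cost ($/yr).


Number of orders = D/Q = 76.2650
Cost = 76.2650 * 190.2497 = 14509.3853

14509.3853 $/yr


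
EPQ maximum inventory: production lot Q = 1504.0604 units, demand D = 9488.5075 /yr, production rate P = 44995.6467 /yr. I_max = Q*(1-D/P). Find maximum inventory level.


D/P = 0.2109
1 - D/P = 0.7891
I_max = 1504.0604 * 0.7891 = 1186.8900

1186.8900 units


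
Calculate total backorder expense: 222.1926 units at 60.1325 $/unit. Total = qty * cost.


Total = 222.1926 * 60.1325 = 13360.9965

13360.9965 $


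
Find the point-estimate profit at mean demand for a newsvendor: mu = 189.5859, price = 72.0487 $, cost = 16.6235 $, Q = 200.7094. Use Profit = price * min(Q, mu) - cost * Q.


Sales at mu = min(200.7094, 189.5859) = 189.5859
Revenue = 72.0487 * 189.5859 = 13659.4176
Total cost = 16.6235 * 200.7094 = 3336.4927
Profit = 13659.4176 - 3336.4927 = 10322.9249

10322.9249 $


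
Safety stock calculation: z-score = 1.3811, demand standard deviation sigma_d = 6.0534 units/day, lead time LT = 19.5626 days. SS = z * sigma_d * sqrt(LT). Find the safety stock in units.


sqrt(LT) = sqrt(19.5626) = 4.4230
SS = 1.3811 * 6.0534 * 4.4230 = 36.9775

36.9775 units


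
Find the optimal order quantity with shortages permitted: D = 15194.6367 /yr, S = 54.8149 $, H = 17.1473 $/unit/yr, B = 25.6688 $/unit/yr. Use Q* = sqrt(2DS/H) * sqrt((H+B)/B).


sqrt(2DS/H) = 311.6819
sqrt((H+B)/B) = 1.2915
Q* = 311.6819 * 1.2915 = 402.5431

402.5431 units
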